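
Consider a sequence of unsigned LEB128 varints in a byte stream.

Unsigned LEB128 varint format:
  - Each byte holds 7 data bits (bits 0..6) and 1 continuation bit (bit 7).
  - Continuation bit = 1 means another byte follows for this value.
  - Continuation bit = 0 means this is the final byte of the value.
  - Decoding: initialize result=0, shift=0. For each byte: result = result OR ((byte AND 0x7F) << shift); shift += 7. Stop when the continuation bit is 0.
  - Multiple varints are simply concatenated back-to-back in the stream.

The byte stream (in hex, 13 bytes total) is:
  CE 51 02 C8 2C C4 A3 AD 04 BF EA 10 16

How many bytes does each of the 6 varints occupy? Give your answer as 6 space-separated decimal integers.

  byte[0]=0xCE cont=1 payload=0x4E=78: acc |= 78<<0 -> acc=78 shift=7
  byte[1]=0x51 cont=0 payload=0x51=81: acc |= 81<<7 -> acc=10446 shift=14 [end]
Varint 1: bytes[0:2] = CE 51 -> value 10446 (2 byte(s))
  byte[2]=0x02 cont=0 payload=0x02=2: acc |= 2<<0 -> acc=2 shift=7 [end]
Varint 2: bytes[2:3] = 02 -> value 2 (1 byte(s))
  byte[3]=0xC8 cont=1 payload=0x48=72: acc |= 72<<0 -> acc=72 shift=7
  byte[4]=0x2C cont=0 payload=0x2C=44: acc |= 44<<7 -> acc=5704 shift=14 [end]
Varint 3: bytes[3:5] = C8 2C -> value 5704 (2 byte(s))
  byte[5]=0xC4 cont=1 payload=0x44=68: acc |= 68<<0 -> acc=68 shift=7
  byte[6]=0xA3 cont=1 payload=0x23=35: acc |= 35<<7 -> acc=4548 shift=14
  byte[7]=0xAD cont=1 payload=0x2D=45: acc |= 45<<14 -> acc=741828 shift=21
  byte[8]=0x04 cont=0 payload=0x04=4: acc |= 4<<21 -> acc=9130436 shift=28 [end]
Varint 4: bytes[5:9] = C4 A3 AD 04 -> value 9130436 (4 byte(s))
  byte[9]=0xBF cont=1 payload=0x3F=63: acc |= 63<<0 -> acc=63 shift=7
  byte[10]=0xEA cont=1 payload=0x6A=106: acc |= 106<<7 -> acc=13631 shift=14
  byte[11]=0x10 cont=0 payload=0x10=16: acc |= 16<<14 -> acc=275775 shift=21 [end]
Varint 5: bytes[9:12] = BF EA 10 -> value 275775 (3 byte(s))
  byte[12]=0x16 cont=0 payload=0x16=22: acc |= 22<<0 -> acc=22 shift=7 [end]
Varint 6: bytes[12:13] = 16 -> value 22 (1 byte(s))

Answer: 2 1 2 4 3 1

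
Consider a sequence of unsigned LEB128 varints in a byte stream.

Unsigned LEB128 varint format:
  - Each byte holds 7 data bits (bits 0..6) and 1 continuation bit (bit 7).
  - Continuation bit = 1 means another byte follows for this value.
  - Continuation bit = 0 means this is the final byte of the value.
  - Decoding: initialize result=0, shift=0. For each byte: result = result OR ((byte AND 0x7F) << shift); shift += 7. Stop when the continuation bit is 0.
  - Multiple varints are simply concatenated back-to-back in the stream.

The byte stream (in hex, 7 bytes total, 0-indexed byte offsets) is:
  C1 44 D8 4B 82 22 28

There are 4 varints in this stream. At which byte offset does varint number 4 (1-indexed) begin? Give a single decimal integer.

  byte[0]=0xC1 cont=1 payload=0x41=65: acc |= 65<<0 -> acc=65 shift=7
  byte[1]=0x44 cont=0 payload=0x44=68: acc |= 68<<7 -> acc=8769 shift=14 [end]
Varint 1: bytes[0:2] = C1 44 -> value 8769 (2 byte(s))
  byte[2]=0xD8 cont=1 payload=0x58=88: acc |= 88<<0 -> acc=88 shift=7
  byte[3]=0x4B cont=0 payload=0x4B=75: acc |= 75<<7 -> acc=9688 shift=14 [end]
Varint 2: bytes[2:4] = D8 4B -> value 9688 (2 byte(s))
  byte[4]=0x82 cont=1 payload=0x02=2: acc |= 2<<0 -> acc=2 shift=7
  byte[5]=0x22 cont=0 payload=0x22=34: acc |= 34<<7 -> acc=4354 shift=14 [end]
Varint 3: bytes[4:6] = 82 22 -> value 4354 (2 byte(s))
  byte[6]=0x28 cont=0 payload=0x28=40: acc |= 40<<0 -> acc=40 shift=7 [end]
Varint 4: bytes[6:7] = 28 -> value 40 (1 byte(s))

Answer: 6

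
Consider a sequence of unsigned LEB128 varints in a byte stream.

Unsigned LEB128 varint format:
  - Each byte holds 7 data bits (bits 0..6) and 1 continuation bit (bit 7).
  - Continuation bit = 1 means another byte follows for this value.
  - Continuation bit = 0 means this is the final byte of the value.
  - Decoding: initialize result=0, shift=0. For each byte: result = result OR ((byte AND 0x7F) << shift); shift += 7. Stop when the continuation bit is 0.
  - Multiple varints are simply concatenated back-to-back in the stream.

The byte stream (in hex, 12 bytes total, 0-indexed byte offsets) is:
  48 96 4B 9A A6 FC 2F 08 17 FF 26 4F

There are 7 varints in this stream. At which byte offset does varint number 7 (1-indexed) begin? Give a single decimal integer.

Answer: 11

Derivation:
  byte[0]=0x48 cont=0 payload=0x48=72: acc |= 72<<0 -> acc=72 shift=7 [end]
Varint 1: bytes[0:1] = 48 -> value 72 (1 byte(s))
  byte[1]=0x96 cont=1 payload=0x16=22: acc |= 22<<0 -> acc=22 shift=7
  byte[2]=0x4B cont=0 payload=0x4B=75: acc |= 75<<7 -> acc=9622 shift=14 [end]
Varint 2: bytes[1:3] = 96 4B -> value 9622 (2 byte(s))
  byte[3]=0x9A cont=1 payload=0x1A=26: acc |= 26<<0 -> acc=26 shift=7
  byte[4]=0xA6 cont=1 payload=0x26=38: acc |= 38<<7 -> acc=4890 shift=14
  byte[5]=0xFC cont=1 payload=0x7C=124: acc |= 124<<14 -> acc=2036506 shift=21
  byte[6]=0x2F cont=0 payload=0x2F=47: acc |= 47<<21 -> acc=100602650 shift=28 [end]
Varint 3: bytes[3:7] = 9A A6 FC 2F -> value 100602650 (4 byte(s))
  byte[7]=0x08 cont=0 payload=0x08=8: acc |= 8<<0 -> acc=8 shift=7 [end]
Varint 4: bytes[7:8] = 08 -> value 8 (1 byte(s))
  byte[8]=0x17 cont=0 payload=0x17=23: acc |= 23<<0 -> acc=23 shift=7 [end]
Varint 5: bytes[8:9] = 17 -> value 23 (1 byte(s))
  byte[9]=0xFF cont=1 payload=0x7F=127: acc |= 127<<0 -> acc=127 shift=7
  byte[10]=0x26 cont=0 payload=0x26=38: acc |= 38<<7 -> acc=4991 shift=14 [end]
Varint 6: bytes[9:11] = FF 26 -> value 4991 (2 byte(s))
  byte[11]=0x4F cont=0 payload=0x4F=79: acc |= 79<<0 -> acc=79 shift=7 [end]
Varint 7: bytes[11:12] = 4F -> value 79 (1 byte(s))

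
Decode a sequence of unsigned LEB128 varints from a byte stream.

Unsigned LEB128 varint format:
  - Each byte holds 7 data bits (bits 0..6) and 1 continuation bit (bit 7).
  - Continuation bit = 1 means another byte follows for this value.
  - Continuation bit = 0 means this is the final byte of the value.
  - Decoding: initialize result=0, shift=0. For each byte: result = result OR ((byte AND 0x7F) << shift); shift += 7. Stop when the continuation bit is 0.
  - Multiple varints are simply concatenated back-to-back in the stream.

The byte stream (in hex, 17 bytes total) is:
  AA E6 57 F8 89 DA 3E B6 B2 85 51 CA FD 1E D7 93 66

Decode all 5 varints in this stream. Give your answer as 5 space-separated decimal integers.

Answer: 1438506 131499256 169957686 507594 1673687

Derivation:
  byte[0]=0xAA cont=1 payload=0x2A=42: acc |= 42<<0 -> acc=42 shift=7
  byte[1]=0xE6 cont=1 payload=0x66=102: acc |= 102<<7 -> acc=13098 shift=14
  byte[2]=0x57 cont=0 payload=0x57=87: acc |= 87<<14 -> acc=1438506 shift=21 [end]
Varint 1: bytes[0:3] = AA E6 57 -> value 1438506 (3 byte(s))
  byte[3]=0xF8 cont=1 payload=0x78=120: acc |= 120<<0 -> acc=120 shift=7
  byte[4]=0x89 cont=1 payload=0x09=9: acc |= 9<<7 -> acc=1272 shift=14
  byte[5]=0xDA cont=1 payload=0x5A=90: acc |= 90<<14 -> acc=1475832 shift=21
  byte[6]=0x3E cont=0 payload=0x3E=62: acc |= 62<<21 -> acc=131499256 shift=28 [end]
Varint 2: bytes[3:7] = F8 89 DA 3E -> value 131499256 (4 byte(s))
  byte[7]=0xB6 cont=1 payload=0x36=54: acc |= 54<<0 -> acc=54 shift=7
  byte[8]=0xB2 cont=1 payload=0x32=50: acc |= 50<<7 -> acc=6454 shift=14
  byte[9]=0x85 cont=1 payload=0x05=5: acc |= 5<<14 -> acc=88374 shift=21
  byte[10]=0x51 cont=0 payload=0x51=81: acc |= 81<<21 -> acc=169957686 shift=28 [end]
Varint 3: bytes[7:11] = B6 B2 85 51 -> value 169957686 (4 byte(s))
  byte[11]=0xCA cont=1 payload=0x4A=74: acc |= 74<<0 -> acc=74 shift=7
  byte[12]=0xFD cont=1 payload=0x7D=125: acc |= 125<<7 -> acc=16074 shift=14
  byte[13]=0x1E cont=0 payload=0x1E=30: acc |= 30<<14 -> acc=507594 shift=21 [end]
Varint 4: bytes[11:14] = CA FD 1E -> value 507594 (3 byte(s))
  byte[14]=0xD7 cont=1 payload=0x57=87: acc |= 87<<0 -> acc=87 shift=7
  byte[15]=0x93 cont=1 payload=0x13=19: acc |= 19<<7 -> acc=2519 shift=14
  byte[16]=0x66 cont=0 payload=0x66=102: acc |= 102<<14 -> acc=1673687 shift=21 [end]
Varint 5: bytes[14:17] = D7 93 66 -> value 1673687 (3 byte(s))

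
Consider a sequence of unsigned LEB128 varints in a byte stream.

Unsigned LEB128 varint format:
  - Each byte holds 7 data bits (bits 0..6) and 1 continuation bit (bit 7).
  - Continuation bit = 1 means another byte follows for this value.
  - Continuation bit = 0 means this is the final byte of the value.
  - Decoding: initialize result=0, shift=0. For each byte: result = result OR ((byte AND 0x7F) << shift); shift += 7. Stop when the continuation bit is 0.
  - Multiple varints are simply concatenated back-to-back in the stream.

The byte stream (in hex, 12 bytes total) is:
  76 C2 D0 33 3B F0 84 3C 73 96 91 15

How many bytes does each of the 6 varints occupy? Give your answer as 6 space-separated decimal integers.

Answer: 1 3 1 3 1 3

Derivation:
  byte[0]=0x76 cont=0 payload=0x76=118: acc |= 118<<0 -> acc=118 shift=7 [end]
Varint 1: bytes[0:1] = 76 -> value 118 (1 byte(s))
  byte[1]=0xC2 cont=1 payload=0x42=66: acc |= 66<<0 -> acc=66 shift=7
  byte[2]=0xD0 cont=1 payload=0x50=80: acc |= 80<<7 -> acc=10306 shift=14
  byte[3]=0x33 cont=0 payload=0x33=51: acc |= 51<<14 -> acc=845890 shift=21 [end]
Varint 2: bytes[1:4] = C2 D0 33 -> value 845890 (3 byte(s))
  byte[4]=0x3B cont=0 payload=0x3B=59: acc |= 59<<0 -> acc=59 shift=7 [end]
Varint 3: bytes[4:5] = 3B -> value 59 (1 byte(s))
  byte[5]=0xF0 cont=1 payload=0x70=112: acc |= 112<<0 -> acc=112 shift=7
  byte[6]=0x84 cont=1 payload=0x04=4: acc |= 4<<7 -> acc=624 shift=14
  byte[7]=0x3C cont=0 payload=0x3C=60: acc |= 60<<14 -> acc=983664 shift=21 [end]
Varint 4: bytes[5:8] = F0 84 3C -> value 983664 (3 byte(s))
  byte[8]=0x73 cont=0 payload=0x73=115: acc |= 115<<0 -> acc=115 shift=7 [end]
Varint 5: bytes[8:9] = 73 -> value 115 (1 byte(s))
  byte[9]=0x96 cont=1 payload=0x16=22: acc |= 22<<0 -> acc=22 shift=7
  byte[10]=0x91 cont=1 payload=0x11=17: acc |= 17<<7 -> acc=2198 shift=14
  byte[11]=0x15 cont=0 payload=0x15=21: acc |= 21<<14 -> acc=346262 shift=21 [end]
Varint 6: bytes[9:12] = 96 91 15 -> value 346262 (3 byte(s))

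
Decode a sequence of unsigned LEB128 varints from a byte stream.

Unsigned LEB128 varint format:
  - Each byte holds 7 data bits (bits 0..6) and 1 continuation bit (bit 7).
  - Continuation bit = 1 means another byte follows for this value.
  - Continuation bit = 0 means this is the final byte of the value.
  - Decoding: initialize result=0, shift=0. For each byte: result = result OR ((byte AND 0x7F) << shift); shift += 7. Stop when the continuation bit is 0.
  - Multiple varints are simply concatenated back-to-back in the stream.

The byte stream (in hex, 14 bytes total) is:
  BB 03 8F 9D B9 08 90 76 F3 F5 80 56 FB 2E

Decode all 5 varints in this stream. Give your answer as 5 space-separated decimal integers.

  byte[0]=0xBB cont=1 payload=0x3B=59: acc |= 59<<0 -> acc=59 shift=7
  byte[1]=0x03 cont=0 payload=0x03=3: acc |= 3<<7 -> acc=443 shift=14 [end]
Varint 1: bytes[0:2] = BB 03 -> value 443 (2 byte(s))
  byte[2]=0x8F cont=1 payload=0x0F=15: acc |= 15<<0 -> acc=15 shift=7
  byte[3]=0x9D cont=1 payload=0x1D=29: acc |= 29<<7 -> acc=3727 shift=14
  byte[4]=0xB9 cont=1 payload=0x39=57: acc |= 57<<14 -> acc=937615 shift=21
  byte[5]=0x08 cont=0 payload=0x08=8: acc |= 8<<21 -> acc=17714831 shift=28 [end]
Varint 2: bytes[2:6] = 8F 9D B9 08 -> value 17714831 (4 byte(s))
  byte[6]=0x90 cont=1 payload=0x10=16: acc |= 16<<0 -> acc=16 shift=7
  byte[7]=0x76 cont=0 payload=0x76=118: acc |= 118<<7 -> acc=15120 shift=14 [end]
Varint 3: bytes[6:8] = 90 76 -> value 15120 (2 byte(s))
  byte[8]=0xF3 cont=1 payload=0x73=115: acc |= 115<<0 -> acc=115 shift=7
  byte[9]=0xF5 cont=1 payload=0x75=117: acc |= 117<<7 -> acc=15091 shift=14
  byte[10]=0x80 cont=1 payload=0x00=0: acc |= 0<<14 -> acc=15091 shift=21
  byte[11]=0x56 cont=0 payload=0x56=86: acc |= 86<<21 -> acc=180370163 shift=28 [end]
Varint 4: bytes[8:12] = F3 F5 80 56 -> value 180370163 (4 byte(s))
  byte[12]=0xFB cont=1 payload=0x7B=123: acc |= 123<<0 -> acc=123 shift=7
  byte[13]=0x2E cont=0 payload=0x2E=46: acc |= 46<<7 -> acc=6011 shift=14 [end]
Varint 5: bytes[12:14] = FB 2E -> value 6011 (2 byte(s))

Answer: 443 17714831 15120 180370163 6011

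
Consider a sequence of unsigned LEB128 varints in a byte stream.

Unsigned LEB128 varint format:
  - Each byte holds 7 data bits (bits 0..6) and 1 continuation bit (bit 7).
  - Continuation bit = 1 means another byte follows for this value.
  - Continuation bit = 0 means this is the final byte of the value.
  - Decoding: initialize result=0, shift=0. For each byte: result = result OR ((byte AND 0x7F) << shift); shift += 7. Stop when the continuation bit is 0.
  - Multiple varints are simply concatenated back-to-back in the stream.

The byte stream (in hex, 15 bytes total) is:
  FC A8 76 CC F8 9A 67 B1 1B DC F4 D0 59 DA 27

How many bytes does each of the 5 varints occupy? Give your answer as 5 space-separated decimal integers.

Answer: 3 4 2 4 2

Derivation:
  byte[0]=0xFC cont=1 payload=0x7C=124: acc |= 124<<0 -> acc=124 shift=7
  byte[1]=0xA8 cont=1 payload=0x28=40: acc |= 40<<7 -> acc=5244 shift=14
  byte[2]=0x76 cont=0 payload=0x76=118: acc |= 118<<14 -> acc=1938556 shift=21 [end]
Varint 1: bytes[0:3] = FC A8 76 -> value 1938556 (3 byte(s))
  byte[3]=0xCC cont=1 payload=0x4C=76: acc |= 76<<0 -> acc=76 shift=7
  byte[4]=0xF8 cont=1 payload=0x78=120: acc |= 120<<7 -> acc=15436 shift=14
  byte[5]=0x9A cont=1 payload=0x1A=26: acc |= 26<<14 -> acc=441420 shift=21
  byte[6]=0x67 cont=0 payload=0x67=103: acc |= 103<<21 -> acc=216448076 shift=28 [end]
Varint 2: bytes[3:7] = CC F8 9A 67 -> value 216448076 (4 byte(s))
  byte[7]=0xB1 cont=1 payload=0x31=49: acc |= 49<<0 -> acc=49 shift=7
  byte[8]=0x1B cont=0 payload=0x1B=27: acc |= 27<<7 -> acc=3505 shift=14 [end]
Varint 3: bytes[7:9] = B1 1B -> value 3505 (2 byte(s))
  byte[9]=0xDC cont=1 payload=0x5C=92: acc |= 92<<0 -> acc=92 shift=7
  byte[10]=0xF4 cont=1 payload=0x74=116: acc |= 116<<7 -> acc=14940 shift=14
  byte[11]=0xD0 cont=1 payload=0x50=80: acc |= 80<<14 -> acc=1325660 shift=21
  byte[12]=0x59 cont=0 payload=0x59=89: acc |= 89<<21 -> acc=187972188 shift=28 [end]
Varint 4: bytes[9:13] = DC F4 D0 59 -> value 187972188 (4 byte(s))
  byte[13]=0xDA cont=1 payload=0x5A=90: acc |= 90<<0 -> acc=90 shift=7
  byte[14]=0x27 cont=0 payload=0x27=39: acc |= 39<<7 -> acc=5082 shift=14 [end]
Varint 5: bytes[13:15] = DA 27 -> value 5082 (2 byte(s))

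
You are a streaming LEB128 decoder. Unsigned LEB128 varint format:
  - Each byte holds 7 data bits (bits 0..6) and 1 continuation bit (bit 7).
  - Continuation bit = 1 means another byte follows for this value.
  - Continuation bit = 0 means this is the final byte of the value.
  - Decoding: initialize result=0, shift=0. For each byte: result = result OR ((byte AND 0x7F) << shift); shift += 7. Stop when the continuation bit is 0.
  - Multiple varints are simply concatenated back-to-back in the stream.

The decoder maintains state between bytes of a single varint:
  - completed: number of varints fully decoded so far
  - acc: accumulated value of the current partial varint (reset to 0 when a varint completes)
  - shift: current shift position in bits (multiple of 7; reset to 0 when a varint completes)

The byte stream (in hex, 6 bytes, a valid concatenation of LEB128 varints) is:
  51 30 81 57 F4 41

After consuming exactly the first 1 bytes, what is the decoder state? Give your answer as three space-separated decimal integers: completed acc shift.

Answer: 1 0 0

Derivation:
byte[0]=0x51 cont=0 payload=0x51: varint #1 complete (value=81); reset -> completed=1 acc=0 shift=0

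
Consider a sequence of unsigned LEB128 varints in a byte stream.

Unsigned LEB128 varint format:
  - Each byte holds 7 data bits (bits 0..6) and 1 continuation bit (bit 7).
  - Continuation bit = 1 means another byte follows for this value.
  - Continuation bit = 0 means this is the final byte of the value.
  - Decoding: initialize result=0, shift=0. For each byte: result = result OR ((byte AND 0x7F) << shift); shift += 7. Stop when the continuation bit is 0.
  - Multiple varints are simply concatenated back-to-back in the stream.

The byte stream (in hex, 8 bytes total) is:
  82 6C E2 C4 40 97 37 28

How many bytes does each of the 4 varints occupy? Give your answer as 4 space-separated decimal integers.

  byte[0]=0x82 cont=1 payload=0x02=2: acc |= 2<<0 -> acc=2 shift=7
  byte[1]=0x6C cont=0 payload=0x6C=108: acc |= 108<<7 -> acc=13826 shift=14 [end]
Varint 1: bytes[0:2] = 82 6C -> value 13826 (2 byte(s))
  byte[2]=0xE2 cont=1 payload=0x62=98: acc |= 98<<0 -> acc=98 shift=7
  byte[3]=0xC4 cont=1 payload=0x44=68: acc |= 68<<7 -> acc=8802 shift=14
  byte[4]=0x40 cont=0 payload=0x40=64: acc |= 64<<14 -> acc=1057378 shift=21 [end]
Varint 2: bytes[2:5] = E2 C4 40 -> value 1057378 (3 byte(s))
  byte[5]=0x97 cont=1 payload=0x17=23: acc |= 23<<0 -> acc=23 shift=7
  byte[6]=0x37 cont=0 payload=0x37=55: acc |= 55<<7 -> acc=7063 shift=14 [end]
Varint 3: bytes[5:7] = 97 37 -> value 7063 (2 byte(s))
  byte[7]=0x28 cont=0 payload=0x28=40: acc |= 40<<0 -> acc=40 shift=7 [end]
Varint 4: bytes[7:8] = 28 -> value 40 (1 byte(s))

Answer: 2 3 2 1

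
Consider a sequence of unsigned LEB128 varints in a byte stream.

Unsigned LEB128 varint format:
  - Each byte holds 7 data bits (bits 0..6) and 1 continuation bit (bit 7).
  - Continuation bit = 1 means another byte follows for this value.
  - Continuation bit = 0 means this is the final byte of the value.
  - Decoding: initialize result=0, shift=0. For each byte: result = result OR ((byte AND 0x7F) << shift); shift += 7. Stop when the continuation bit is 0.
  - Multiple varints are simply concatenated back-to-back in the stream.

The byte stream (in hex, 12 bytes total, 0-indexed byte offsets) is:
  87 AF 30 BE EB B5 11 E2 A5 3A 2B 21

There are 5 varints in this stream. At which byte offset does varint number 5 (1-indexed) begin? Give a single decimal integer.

  byte[0]=0x87 cont=1 payload=0x07=7: acc |= 7<<0 -> acc=7 shift=7
  byte[1]=0xAF cont=1 payload=0x2F=47: acc |= 47<<7 -> acc=6023 shift=14
  byte[2]=0x30 cont=0 payload=0x30=48: acc |= 48<<14 -> acc=792455 shift=21 [end]
Varint 1: bytes[0:3] = 87 AF 30 -> value 792455 (3 byte(s))
  byte[3]=0xBE cont=1 payload=0x3E=62: acc |= 62<<0 -> acc=62 shift=7
  byte[4]=0xEB cont=1 payload=0x6B=107: acc |= 107<<7 -> acc=13758 shift=14
  byte[5]=0xB5 cont=1 payload=0x35=53: acc |= 53<<14 -> acc=882110 shift=21
  byte[6]=0x11 cont=0 payload=0x11=17: acc |= 17<<21 -> acc=36533694 shift=28 [end]
Varint 2: bytes[3:7] = BE EB B5 11 -> value 36533694 (4 byte(s))
  byte[7]=0xE2 cont=1 payload=0x62=98: acc |= 98<<0 -> acc=98 shift=7
  byte[8]=0xA5 cont=1 payload=0x25=37: acc |= 37<<7 -> acc=4834 shift=14
  byte[9]=0x3A cont=0 payload=0x3A=58: acc |= 58<<14 -> acc=955106 shift=21 [end]
Varint 3: bytes[7:10] = E2 A5 3A -> value 955106 (3 byte(s))
  byte[10]=0x2B cont=0 payload=0x2B=43: acc |= 43<<0 -> acc=43 shift=7 [end]
Varint 4: bytes[10:11] = 2B -> value 43 (1 byte(s))
  byte[11]=0x21 cont=0 payload=0x21=33: acc |= 33<<0 -> acc=33 shift=7 [end]
Varint 5: bytes[11:12] = 21 -> value 33 (1 byte(s))

Answer: 11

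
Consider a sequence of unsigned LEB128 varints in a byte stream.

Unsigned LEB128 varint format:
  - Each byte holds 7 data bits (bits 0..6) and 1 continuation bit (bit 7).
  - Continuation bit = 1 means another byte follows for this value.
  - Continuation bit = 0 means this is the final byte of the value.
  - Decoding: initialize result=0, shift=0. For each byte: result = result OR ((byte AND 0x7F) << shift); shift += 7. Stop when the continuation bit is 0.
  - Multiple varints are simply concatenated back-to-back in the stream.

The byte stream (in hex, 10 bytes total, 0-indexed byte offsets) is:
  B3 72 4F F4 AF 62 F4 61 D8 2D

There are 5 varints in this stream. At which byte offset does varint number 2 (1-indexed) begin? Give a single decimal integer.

  byte[0]=0xB3 cont=1 payload=0x33=51: acc |= 51<<0 -> acc=51 shift=7
  byte[1]=0x72 cont=0 payload=0x72=114: acc |= 114<<7 -> acc=14643 shift=14 [end]
Varint 1: bytes[0:2] = B3 72 -> value 14643 (2 byte(s))
  byte[2]=0x4F cont=0 payload=0x4F=79: acc |= 79<<0 -> acc=79 shift=7 [end]
Varint 2: bytes[2:3] = 4F -> value 79 (1 byte(s))
  byte[3]=0xF4 cont=1 payload=0x74=116: acc |= 116<<0 -> acc=116 shift=7
  byte[4]=0xAF cont=1 payload=0x2F=47: acc |= 47<<7 -> acc=6132 shift=14
  byte[5]=0x62 cont=0 payload=0x62=98: acc |= 98<<14 -> acc=1611764 shift=21 [end]
Varint 3: bytes[3:6] = F4 AF 62 -> value 1611764 (3 byte(s))
  byte[6]=0xF4 cont=1 payload=0x74=116: acc |= 116<<0 -> acc=116 shift=7
  byte[7]=0x61 cont=0 payload=0x61=97: acc |= 97<<7 -> acc=12532 shift=14 [end]
Varint 4: bytes[6:8] = F4 61 -> value 12532 (2 byte(s))
  byte[8]=0xD8 cont=1 payload=0x58=88: acc |= 88<<0 -> acc=88 shift=7
  byte[9]=0x2D cont=0 payload=0x2D=45: acc |= 45<<7 -> acc=5848 shift=14 [end]
Varint 5: bytes[8:10] = D8 2D -> value 5848 (2 byte(s))

Answer: 2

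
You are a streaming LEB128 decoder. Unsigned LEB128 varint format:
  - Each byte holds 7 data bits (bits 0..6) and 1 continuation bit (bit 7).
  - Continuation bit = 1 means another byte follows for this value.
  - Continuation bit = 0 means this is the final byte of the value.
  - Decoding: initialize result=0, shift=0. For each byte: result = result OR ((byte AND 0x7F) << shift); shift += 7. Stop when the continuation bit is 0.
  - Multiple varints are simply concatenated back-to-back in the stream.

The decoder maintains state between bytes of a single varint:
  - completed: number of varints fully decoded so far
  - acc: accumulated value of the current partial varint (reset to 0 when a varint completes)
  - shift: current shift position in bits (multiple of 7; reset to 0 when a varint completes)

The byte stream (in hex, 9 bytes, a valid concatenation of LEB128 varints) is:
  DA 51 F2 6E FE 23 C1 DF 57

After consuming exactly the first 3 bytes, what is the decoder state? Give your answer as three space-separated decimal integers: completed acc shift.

Answer: 1 114 7

Derivation:
byte[0]=0xDA cont=1 payload=0x5A: acc |= 90<<0 -> completed=0 acc=90 shift=7
byte[1]=0x51 cont=0 payload=0x51: varint #1 complete (value=10458); reset -> completed=1 acc=0 shift=0
byte[2]=0xF2 cont=1 payload=0x72: acc |= 114<<0 -> completed=1 acc=114 shift=7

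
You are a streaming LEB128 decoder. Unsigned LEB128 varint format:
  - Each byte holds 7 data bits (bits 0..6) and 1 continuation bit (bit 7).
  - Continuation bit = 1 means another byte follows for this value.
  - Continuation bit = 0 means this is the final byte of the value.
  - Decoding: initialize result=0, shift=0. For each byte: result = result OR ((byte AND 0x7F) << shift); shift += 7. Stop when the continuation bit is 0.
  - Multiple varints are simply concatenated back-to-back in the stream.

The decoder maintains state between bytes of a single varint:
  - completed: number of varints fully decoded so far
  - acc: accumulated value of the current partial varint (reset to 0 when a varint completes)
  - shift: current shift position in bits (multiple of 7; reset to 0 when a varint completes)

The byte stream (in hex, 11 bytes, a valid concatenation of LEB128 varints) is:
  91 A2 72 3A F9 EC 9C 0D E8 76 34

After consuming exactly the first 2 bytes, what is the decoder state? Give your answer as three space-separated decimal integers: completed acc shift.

Answer: 0 4369 14

Derivation:
byte[0]=0x91 cont=1 payload=0x11: acc |= 17<<0 -> completed=0 acc=17 shift=7
byte[1]=0xA2 cont=1 payload=0x22: acc |= 34<<7 -> completed=0 acc=4369 shift=14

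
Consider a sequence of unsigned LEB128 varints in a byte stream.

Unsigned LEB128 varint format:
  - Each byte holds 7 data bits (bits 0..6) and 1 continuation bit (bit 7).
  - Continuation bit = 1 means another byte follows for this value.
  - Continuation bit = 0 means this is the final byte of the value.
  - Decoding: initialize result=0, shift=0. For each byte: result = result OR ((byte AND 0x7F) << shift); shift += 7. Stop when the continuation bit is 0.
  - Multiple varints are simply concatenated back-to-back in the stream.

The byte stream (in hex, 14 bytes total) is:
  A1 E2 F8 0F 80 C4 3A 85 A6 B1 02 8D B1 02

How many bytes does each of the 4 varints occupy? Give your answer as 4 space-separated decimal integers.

  byte[0]=0xA1 cont=1 payload=0x21=33: acc |= 33<<0 -> acc=33 shift=7
  byte[1]=0xE2 cont=1 payload=0x62=98: acc |= 98<<7 -> acc=12577 shift=14
  byte[2]=0xF8 cont=1 payload=0x78=120: acc |= 120<<14 -> acc=1978657 shift=21
  byte[3]=0x0F cont=0 payload=0x0F=15: acc |= 15<<21 -> acc=33435937 shift=28 [end]
Varint 1: bytes[0:4] = A1 E2 F8 0F -> value 33435937 (4 byte(s))
  byte[4]=0x80 cont=1 payload=0x00=0: acc |= 0<<0 -> acc=0 shift=7
  byte[5]=0xC4 cont=1 payload=0x44=68: acc |= 68<<7 -> acc=8704 shift=14
  byte[6]=0x3A cont=0 payload=0x3A=58: acc |= 58<<14 -> acc=958976 shift=21 [end]
Varint 2: bytes[4:7] = 80 C4 3A -> value 958976 (3 byte(s))
  byte[7]=0x85 cont=1 payload=0x05=5: acc |= 5<<0 -> acc=5 shift=7
  byte[8]=0xA6 cont=1 payload=0x26=38: acc |= 38<<7 -> acc=4869 shift=14
  byte[9]=0xB1 cont=1 payload=0x31=49: acc |= 49<<14 -> acc=807685 shift=21
  byte[10]=0x02 cont=0 payload=0x02=2: acc |= 2<<21 -> acc=5001989 shift=28 [end]
Varint 3: bytes[7:11] = 85 A6 B1 02 -> value 5001989 (4 byte(s))
  byte[11]=0x8D cont=1 payload=0x0D=13: acc |= 13<<0 -> acc=13 shift=7
  byte[12]=0xB1 cont=1 payload=0x31=49: acc |= 49<<7 -> acc=6285 shift=14
  byte[13]=0x02 cont=0 payload=0x02=2: acc |= 2<<14 -> acc=39053 shift=21 [end]
Varint 4: bytes[11:14] = 8D B1 02 -> value 39053 (3 byte(s))

Answer: 4 3 4 3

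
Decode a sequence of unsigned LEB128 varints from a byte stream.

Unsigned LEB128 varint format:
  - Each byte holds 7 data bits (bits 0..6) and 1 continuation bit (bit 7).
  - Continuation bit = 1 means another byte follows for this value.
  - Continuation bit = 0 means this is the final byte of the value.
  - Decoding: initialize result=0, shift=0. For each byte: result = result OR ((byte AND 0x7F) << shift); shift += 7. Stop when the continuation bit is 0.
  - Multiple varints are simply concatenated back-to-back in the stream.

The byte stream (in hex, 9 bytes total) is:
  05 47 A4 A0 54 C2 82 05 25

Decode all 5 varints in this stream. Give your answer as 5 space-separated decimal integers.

Answer: 5 71 1380388 82242 37

Derivation:
  byte[0]=0x05 cont=0 payload=0x05=5: acc |= 5<<0 -> acc=5 shift=7 [end]
Varint 1: bytes[0:1] = 05 -> value 5 (1 byte(s))
  byte[1]=0x47 cont=0 payload=0x47=71: acc |= 71<<0 -> acc=71 shift=7 [end]
Varint 2: bytes[1:2] = 47 -> value 71 (1 byte(s))
  byte[2]=0xA4 cont=1 payload=0x24=36: acc |= 36<<0 -> acc=36 shift=7
  byte[3]=0xA0 cont=1 payload=0x20=32: acc |= 32<<7 -> acc=4132 shift=14
  byte[4]=0x54 cont=0 payload=0x54=84: acc |= 84<<14 -> acc=1380388 shift=21 [end]
Varint 3: bytes[2:5] = A4 A0 54 -> value 1380388 (3 byte(s))
  byte[5]=0xC2 cont=1 payload=0x42=66: acc |= 66<<0 -> acc=66 shift=7
  byte[6]=0x82 cont=1 payload=0x02=2: acc |= 2<<7 -> acc=322 shift=14
  byte[7]=0x05 cont=0 payload=0x05=5: acc |= 5<<14 -> acc=82242 shift=21 [end]
Varint 4: bytes[5:8] = C2 82 05 -> value 82242 (3 byte(s))
  byte[8]=0x25 cont=0 payload=0x25=37: acc |= 37<<0 -> acc=37 shift=7 [end]
Varint 5: bytes[8:9] = 25 -> value 37 (1 byte(s))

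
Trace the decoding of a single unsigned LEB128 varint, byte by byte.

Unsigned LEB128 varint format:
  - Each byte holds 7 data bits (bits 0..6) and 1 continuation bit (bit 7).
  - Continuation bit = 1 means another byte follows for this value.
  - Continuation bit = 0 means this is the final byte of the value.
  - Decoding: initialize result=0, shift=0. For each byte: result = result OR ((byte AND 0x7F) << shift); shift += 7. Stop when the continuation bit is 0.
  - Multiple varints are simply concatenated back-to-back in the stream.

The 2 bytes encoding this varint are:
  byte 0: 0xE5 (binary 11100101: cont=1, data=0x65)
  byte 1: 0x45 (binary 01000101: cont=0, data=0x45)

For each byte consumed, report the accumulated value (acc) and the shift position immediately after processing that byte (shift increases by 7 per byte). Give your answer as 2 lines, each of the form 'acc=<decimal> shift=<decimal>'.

byte 0=0xE5: payload=0x65=101, contrib = 101<<0 = 101; acc -> 101, shift -> 7
byte 1=0x45: payload=0x45=69, contrib = 69<<7 = 8832; acc -> 8933, shift -> 14

Answer: acc=101 shift=7
acc=8933 shift=14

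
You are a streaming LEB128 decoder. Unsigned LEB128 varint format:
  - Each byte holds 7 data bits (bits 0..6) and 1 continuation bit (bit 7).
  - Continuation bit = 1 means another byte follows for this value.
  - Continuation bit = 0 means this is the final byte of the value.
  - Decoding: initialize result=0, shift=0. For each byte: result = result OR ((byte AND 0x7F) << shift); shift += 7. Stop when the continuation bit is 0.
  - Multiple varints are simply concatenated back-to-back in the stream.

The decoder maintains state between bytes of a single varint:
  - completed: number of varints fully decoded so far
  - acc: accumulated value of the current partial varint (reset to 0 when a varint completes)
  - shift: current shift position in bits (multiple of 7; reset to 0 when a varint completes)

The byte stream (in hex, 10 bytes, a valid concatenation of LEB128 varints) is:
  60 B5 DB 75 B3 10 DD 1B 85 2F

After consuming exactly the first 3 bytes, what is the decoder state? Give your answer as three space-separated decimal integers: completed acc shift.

Answer: 1 11701 14

Derivation:
byte[0]=0x60 cont=0 payload=0x60: varint #1 complete (value=96); reset -> completed=1 acc=0 shift=0
byte[1]=0xB5 cont=1 payload=0x35: acc |= 53<<0 -> completed=1 acc=53 shift=7
byte[2]=0xDB cont=1 payload=0x5B: acc |= 91<<7 -> completed=1 acc=11701 shift=14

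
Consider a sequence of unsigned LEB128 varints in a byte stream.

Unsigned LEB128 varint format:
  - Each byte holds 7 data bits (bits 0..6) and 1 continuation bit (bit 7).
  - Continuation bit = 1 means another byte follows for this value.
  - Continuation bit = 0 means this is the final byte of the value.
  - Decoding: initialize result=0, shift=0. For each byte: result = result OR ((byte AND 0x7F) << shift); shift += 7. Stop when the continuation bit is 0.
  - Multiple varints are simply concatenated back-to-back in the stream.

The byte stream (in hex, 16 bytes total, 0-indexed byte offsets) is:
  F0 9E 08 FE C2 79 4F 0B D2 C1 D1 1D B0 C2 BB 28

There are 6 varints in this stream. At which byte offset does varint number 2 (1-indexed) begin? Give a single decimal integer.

Answer: 3

Derivation:
  byte[0]=0xF0 cont=1 payload=0x70=112: acc |= 112<<0 -> acc=112 shift=7
  byte[1]=0x9E cont=1 payload=0x1E=30: acc |= 30<<7 -> acc=3952 shift=14
  byte[2]=0x08 cont=0 payload=0x08=8: acc |= 8<<14 -> acc=135024 shift=21 [end]
Varint 1: bytes[0:3] = F0 9E 08 -> value 135024 (3 byte(s))
  byte[3]=0xFE cont=1 payload=0x7E=126: acc |= 126<<0 -> acc=126 shift=7
  byte[4]=0xC2 cont=1 payload=0x42=66: acc |= 66<<7 -> acc=8574 shift=14
  byte[5]=0x79 cont=0 payload=0x79=121: acc |= 121<<14 -> acc=1991038 shift=21 [end]
Varint 2: bytes[3:6] = FE C2 79 -> value 1991038 (3 byte(s))
  byte[6]=0x4F cont=0 payload=0x4F=79: acc |= 79<<0 -> acc=79 shift=7 [end]
Varint 3: bytes[6:7] = 4F -> value 79 (1 byte(s))
  byte[7]=0x0B cont=0 payload=0x0B=11: acc |= 11<<0 -> acc=11 shift=7 [end]
Varint 4: bytes[7:8] = 0B -> value 11 (1 byte(s))
  byte[8]=0xD2 cont=1 payload=0x52=82: acc |= 82<<0 -> acc=82 shift=7
  byte[9]=0xC1 cont=1 payload=0x41=65: acc |= 65<<7 -> acc=8402 shift=14
  byte[10]=0xD1 cont=1 payload=0x51=81: acc |= 81<<14 -> acc=1335506 shift=21
  byte[11]=0x1D cont=0 payload=0x1D=29: acc |= 29<<21 -> acc=62152914 shift=28 [end]
Varint 5: bytes[8:12] = D2 C1 D1 1D -> value 62152914 (4 byte(s))
  byte[12]=0xB0 cont=1 payload=0x30=48: acc |= 48<<0 -> acc=48 shift=7
  byte[13]=0xC2 cont=1 payload=0x42=66: acc |= 66<<7 -> acc=8496 shift=14
  byte[14]=0xBB cont=1 payload=0x3B=59: acc |= 59<<14 -> acc=975152 shift=21
  byte[15]=0x28 cont=0 payload=0x28=40: acc |= 40<<21 -> acc=84861232 shift=28 [end]
Varint 6: bytes[12:16] = B0 C2 BB 28 -> value 84861232 (4 byte(s))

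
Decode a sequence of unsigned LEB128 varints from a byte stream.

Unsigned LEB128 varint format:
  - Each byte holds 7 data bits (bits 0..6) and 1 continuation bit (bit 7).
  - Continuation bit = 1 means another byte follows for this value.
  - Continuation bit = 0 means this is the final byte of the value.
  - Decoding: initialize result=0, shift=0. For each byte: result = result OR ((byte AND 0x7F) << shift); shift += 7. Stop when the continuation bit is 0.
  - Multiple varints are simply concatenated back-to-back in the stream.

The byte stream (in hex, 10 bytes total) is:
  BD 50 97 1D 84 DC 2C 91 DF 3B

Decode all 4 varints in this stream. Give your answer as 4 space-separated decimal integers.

Answer: 10301 3735 732676 978833

Derivation:
  byte[0]=0xBD cont=1 payload=0x3D=61: acc |= 61<<0 -> acc=61 shift=7
  byte[1]=0x50 cont=0 payload=0x50=80: acc |= 80<<7 -> acc=10301 shift=14 [end]
Varint 1: bytes[0:2] = BD 50 -> value 10301 (2 byte(s))
  byte[2]=0x97 cont=1 payload=0x17=23: acc |= 23<<0 -> acc=23 shift=7
  byte[3]=0x1D cont=0 payload=0x1D=29: acc |= 29<<7 -> acc=3735 shift=14 [end]
Varint 2: bytes[2:4] = 97 1D -> value 3735 (2 byte(s))
  byte[4]=0x84 cont=1 payload=0x04=4: acc |= 4<<0 -> acc=4 shift=7
  byte[5]=0xDC cont=1 payload=0x5C=92: acc |= 92<<7 -> acc=11780 shift=14
  byte[6]=0x2C cont=0 payload=0x2C=44: acc |= 44<<14 -> acc=732676 shift=21 [end]
Varint 3: bytes[4:7] = 84 DC 2C -> value 732676 (3 byte(s))
  byte[7]=0x91 cont=1 payload=0x11=17: acc |= 17<<0 -> acc=17 shift=7
  byte[8]=0xDF cont=1 payload=0x5F=95: acc |= 95<<7 -> acc=12177 shift=14
  byte[9]=0x3B cont=0 payload=0x3B=59: acc |= 59<<14 -> acc=978833 shift=21 [end]
Varint 4: bytes[7:10] = 91 DF 3B -> value 978833 (3 byte(s))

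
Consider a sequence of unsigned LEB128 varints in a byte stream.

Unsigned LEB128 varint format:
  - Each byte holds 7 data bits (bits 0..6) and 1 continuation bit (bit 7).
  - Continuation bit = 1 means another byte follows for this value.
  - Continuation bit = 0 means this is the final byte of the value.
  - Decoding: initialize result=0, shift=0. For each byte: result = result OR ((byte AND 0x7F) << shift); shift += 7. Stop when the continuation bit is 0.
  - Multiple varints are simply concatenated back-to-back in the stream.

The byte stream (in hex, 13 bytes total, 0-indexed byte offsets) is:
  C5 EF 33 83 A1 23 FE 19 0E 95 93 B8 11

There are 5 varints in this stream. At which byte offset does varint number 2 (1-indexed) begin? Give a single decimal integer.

Answer: 3

Derivation:
  byte[0]=0xC5 cont=1 payload=0x45=69: acc |= 69<<0 -> acc=69 shift=7
  byte[1]=0xEF cont=1 payload=0x6F=111: acc |= 111<<7 -> acc=14277 shift=14
  byte[2]=0x33 cont=0 payload=0x33=51: acc |= 51<<14 -> acc=849861 shift=21 [end]
Varint 1: bytes[0:3] = C5 EF 33 -> value 849861 (3 byte(s))
  byte[3]=0x83 cont=1 payload=0x03=3: acc |= 3<<0 -> acc=3 shift=7
  byte[4]=0xA1 cont=1 payload=0x21=33: acc |= 33<<7 -> acc=4227 shift=14
  byte[5]=0x23 cont=0 payload=0x23=35: acc |= 35<<14 -> acc=577667 shift=21 [end]
Varint 2: bytes[3:6] = 83 A1 23 -> value 577667 (3 byte(s))
  byte[6]=0xFE cont=1 payload=0x7E=126: acc |= 126<<0 -> acc=126 shift=7
  byte[7]=0x19 cont=0 payload=0x19=25: acc |= 25<<7 -> acc=3326 shift=14 [end]
Varint 3: bytes[6:8] = FE 19 -> value 3326 (2 byte(s))
  byte[8]=0x0E cont=0 payload=0x0E=14: acc |= 14<<0 -> acc=14 shift=7 [end]
Varint 4: bytes[8:9] = 0E -> value 14 (1 byte(s))
  byte[9]=0x95 cont=1 payload=0x15=21: acc |= 21<<0 -> acc=21 shift=7
  byte[10]=0x93 cont=1 payload=0x13=19: acc |= 19<<7 -> acc=2453 shift=14
  byte[11]=0xB8 cont=1 payload=0x38=56: acc |= 56<<14 -> acc=919957 shift=21
  byte[12]=0x11 cont=0 payload=0x11=17: acc |= 17<<21 -> acc=36571541 shift=28 [end]
Varint 5: bytes[9:13] = 95 93 B8 11 -> value 36571541 (4 byte(s))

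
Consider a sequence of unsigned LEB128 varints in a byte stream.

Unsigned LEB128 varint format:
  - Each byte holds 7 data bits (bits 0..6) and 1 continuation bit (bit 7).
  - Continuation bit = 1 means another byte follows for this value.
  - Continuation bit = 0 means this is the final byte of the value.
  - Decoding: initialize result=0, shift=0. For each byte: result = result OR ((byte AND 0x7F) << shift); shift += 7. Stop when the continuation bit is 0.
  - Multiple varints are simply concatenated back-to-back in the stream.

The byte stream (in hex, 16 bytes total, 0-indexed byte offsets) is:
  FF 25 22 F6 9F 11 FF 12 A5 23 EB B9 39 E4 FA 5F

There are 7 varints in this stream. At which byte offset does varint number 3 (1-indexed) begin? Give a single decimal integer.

Answer: 3

Derivation:
  byte[0]=0xFF cont=1 payload=0x7F=127: acc |= 127<<0 -> acc=127 shift=7
  byte[1]=0x25 cont=0 payload=0x25=37: acc |= 37<<7 -> acc=4863 shift=14 [end]
Varint 1: bytes[0:2] = FF 25 -> value 4863 (2 byte(s))
  byte[2]=0x22 cont=0 payload=0x22=34: acc |= 34<<0 -> acc=34 shift=7 [end]
Varint 2: bytes[2:3] = 22 -> value 34 (1 byte(s))
  byte[3]=0xF6 cont=1 payload=0x76=118: acc |= 118<<0 -> acc=118 shift=7
  byte[4]=0x9F cont=1 payload=0x1F=31: acc |= 31<<7 -> acc=4086 shift=14
  byte[5]=0x11 cont=0 payload=0x11=17: acc |= 17<<14 -> acc=282614 shift=21 [end]
Varint 3: bytes[3:6] = F6 9F 11 -> value 282614 (3 byte(s))
  byte[6]=0xFF cont=1 payload=0x7F=127: acc |= 127<<0 -> acc=127 shift=7
  byte[7]=0x12 cont=0 payload=0x12=18: acc |= 18<<7 -> acc=2431 shift=14 [end]
Varint 4: bytes[6:8] = FF 12 -> value 2431 (2 byte(s))
  byte[8]=0xA5 cont=1 payload=0x25=37: acc |= 37<<0 -> acc=37 shift=7
  byte[9]=0x23 cont=0 payload=0x23=35: acc |= 35<<7 -> acc=4517 shift=14 [end]
Varint 5: bytes[8:10] = A5 23 -> value 4517 (2 byte(s))
  byte[10]=0xEB cont=1 payload=0x6B=107: acc |= 107<<0 -> acc=107 shift=7
  byte[11]=0xB9 cont=1 payload=0x39=57: acc |= 57<<7 -> acc=7403 shift=14
  byte[12]=0x39 cont=0 payload=0x39=57: acc |= 57<<14 -> acc=941291 shift=21 [end]
Varint 6: bytes[10:13] = EB B9 39 -> value 941291 (3 byte(s))
  byte[13]=0xE4 cont=1 payload=0x64=100: acc |= 100<<0 -> acc=100 shift=7
  byte[14]=0xFA cont=1 payload=0x7A=122: acc |= 122<<7 -> acc=15716 shift=14
  byte[15]=0x5F cont=0 payload=0x5F=95: acc |= 95<<14 -> acc=1572196 shift=21 [end]
Varint 7: bytes[13:16] = E4 FA 5F -> value 1572196 (3 byte(s))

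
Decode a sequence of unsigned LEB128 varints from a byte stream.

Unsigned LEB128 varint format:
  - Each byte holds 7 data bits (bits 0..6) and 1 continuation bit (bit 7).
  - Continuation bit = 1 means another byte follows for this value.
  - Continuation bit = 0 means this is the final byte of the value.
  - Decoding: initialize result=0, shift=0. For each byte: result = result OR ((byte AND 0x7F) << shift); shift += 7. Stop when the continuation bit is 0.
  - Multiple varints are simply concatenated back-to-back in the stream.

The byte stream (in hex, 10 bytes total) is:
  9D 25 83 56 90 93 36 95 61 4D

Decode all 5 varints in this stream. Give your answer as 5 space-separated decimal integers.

  byte[0]=0x9D cont=1 payload=0x1D=29: acc |= 29<<0 -> acc=29 shift=7
  byte[1]=0x25 cont=0 payload=0x25=37: acc |= 37<<7 -> acc=4765 shift=14 [end]
Varint 1: bytes[0:2] = 9D 25 -> value 4765 (2 byte(s))
  byte[2]=0x83 cont=1 payload=0x03=3: acc |= 3<<0 -> acc=3 shift=7
  byte[3]=0x56 cont=0 payload=0x56=86: acc |= 86<<7 -> acc=11011 shift=14 [end]
Varint 2: bytes[2:4] = 83 56 -> value 11011 (2 byte(s))
  byte[4]=0x90 cont=1 payload=0x10=16: acc |= 16<<0 -> acc=16 shift=7
  byte[5]=0x93 cont=1 payload=0x13=19: acc |= 19<<7 -> acc=2448 shift=14
  byte[6]=0x36 cont=0 payload=0x36=54: acc |= 54<<14 -> acc=887184 shift=21 [end]
Varint 3: bytes[4:7] = 90 93 36 -> value 887184 (3 byte(s))
  byte[7]=0x95 cont=1 payload=0x15=21: acc |= 21<<0 -> acc=21 shift=7
  byte[8]=0x61 cont=0 payload=0x61=97: acc |= 97<<7 -> acc=12437 shift=14 [end]
Varint 4: bytes[7:9] = 95 61 -> value 12437 (2 byte(s))
  byte[9]=0x4D cont=0 payload=0x4D=77: acc |= 77<<0 -> acc=77 shift=7 [end]
Varint 5: bytes[9:10] = 4D -> value 77 (1 byte(s))

Answer: 4765 11011 887184 12437 77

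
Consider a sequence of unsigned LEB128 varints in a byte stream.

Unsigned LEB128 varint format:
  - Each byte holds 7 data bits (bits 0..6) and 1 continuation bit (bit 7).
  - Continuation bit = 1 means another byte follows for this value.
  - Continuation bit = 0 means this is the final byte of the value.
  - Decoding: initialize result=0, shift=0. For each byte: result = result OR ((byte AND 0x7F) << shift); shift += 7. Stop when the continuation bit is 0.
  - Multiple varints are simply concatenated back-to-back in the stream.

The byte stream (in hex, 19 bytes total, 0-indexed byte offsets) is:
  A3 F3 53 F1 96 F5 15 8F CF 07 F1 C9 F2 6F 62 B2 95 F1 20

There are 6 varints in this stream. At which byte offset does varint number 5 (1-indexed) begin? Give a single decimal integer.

  byte[0]=0xA3 cont=1 payload=0x23=35: acc |= 35<<0 -> acc=35 shift=7
  byte[1]=0xF3 cont=1 payload=0x73=115: acc |= 115<<7 -> acc=14755 shift=14
  byte[2]=0x53 cont=0 payload=0x53=83: acc |= 83<<14 -> acc=1374627 shift=21 [end]
Varint 1: bytes[0:3] = A3 F3 53 -> value 1374627 (3 byte(s))
  byte[3]=0xF1 cont=1 payload=0x71=113: acc |= 113<<0 -> acc=113 shift=7
  byte[4]=0x96 cont=1 payload=0x16=22: acc |= 22<<7 -> acc=2929 shift=14
  byte[5]=0xF5 cont=1 payload=0x75=117: acc |= 117<<14 -> acc=1919857 shift=21
  byte[6]=0x15 cont=0 payload=0x15=21: acc |= 21<<21 -> acc=45960049 shift=28 [end]
Varint 2: bytes[3:7] = F1 96 F5 15 -> value 45960049 (4 byte(s))
  byte[7]=0x8F cont=1 payload=0x0F=15: acc |= 15<<0 -> acc=15 shift=7
  byte[8]=0xCF cont=1 payload=0x4F=79: acc |= 79<<7 -> acc=10127 shift=14
  byte[9]=0x07 cont=0 payload=0x07=7: acc |= 7<<14 -> acc=124815 shift=21 [end]
Varint 3: bytes[7:10] = 8F CF 07 -> value 124815 (3 byte(s))
  byte[10]=0xF1 cont=1 payload=0x71=113: acc |= 113<<0 -> acc=113 shift=7
  byte[11]=0xC9 cont=1 payload=0x49=73: acc |= 73<<7 -> acc=9457 shift=14
  byte[12]=0xF2 cont=1 payload=0x72=114: acc |= 114<<14 -> acc=1877233 shift=21
  byte[13]=0x6F cont=0 payload=0x6F=111: acc |= 111<<21 -> acc=234661105 shift=28 [end]
Varint 4: bytes[10:14] = F1 C9 F2 6F -> value 234661105 (4 byte(s))
  byte[14]=0x62 cont=0 payload=0x62=98: acc |= 98<<0 -> acc=98 shift=7 [end]
Varint 5: bytes[14:15] = 62 -> value 98 (1 byte(s))
  byte[15]=0xB2 cont=1 payload=0x32=50: acc |= 50<<0 -> acc=50 shift=7
  byte[16]=0x95 cont=1 payload=0x15=21: acc |= 21<<7 -> acc=2738 shift=14
  byte[17]=0xF1 cont=1 payload=0x71=113: acc |= 113<<14 -> acc=1854130 shift=21
  byte[18]=0x20 cont=0 payload=0x20=32: acc |= 32<<21 -> acc=68962994 shift=28 [end]
Varint 6: bytes[15:19] = B2 95 F1 20 -> value 68962994 (4 byte(s))

Answer: 14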